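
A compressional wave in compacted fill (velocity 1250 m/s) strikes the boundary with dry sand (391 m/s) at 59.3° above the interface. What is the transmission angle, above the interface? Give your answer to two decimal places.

80.81°

Convert to the normal: θ₁ = 90° − 59.3° = 30.7°.
sin θ₁/V₁ = sin θ₂/V₂ ⇒ sin θ₂ = 391·sin 30.7°/1250 = 391·0.5105/1250 = 0.1597.
θ₂ = sin⁻¹(0.1597) = 9.19° (from vertical).
From the interface: 90° − 9.19° = 80.81°.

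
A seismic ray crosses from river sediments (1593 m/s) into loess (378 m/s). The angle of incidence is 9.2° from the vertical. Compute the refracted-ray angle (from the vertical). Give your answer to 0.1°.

2.2°

Snell's law: sin θ₂ = (V₂/V₁)·sin θ₁ = (378/1593)·sin 9.2° = 0.0379.
θ₂ = sin⁻¹(0.0379) = 2.17° (from vertical).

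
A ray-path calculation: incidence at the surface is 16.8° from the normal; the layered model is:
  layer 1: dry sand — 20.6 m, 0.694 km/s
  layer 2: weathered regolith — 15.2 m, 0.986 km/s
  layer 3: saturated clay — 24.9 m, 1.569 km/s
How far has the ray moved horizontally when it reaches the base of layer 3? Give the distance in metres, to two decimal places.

Apply Snell's law at each interface; in layer i the horizontal offset is hᵢ·tan θᵢ.
Layer 1: θ = 16.80°; offset = 20.6·tan 16.80° = 6.2195 m.
Layer 2: sin θ = 0.986·sin 16.8°/0.694 = 0.4106, θ = 24.25°; offset = 15.2·tan 24.25° = 6.8456 m.
Layer 3: sin θ = 1.569·sin 16.8°/0.694 = 0.6534, θ = 40.80°; offset = 24.9·tan 40.80° = 21.4945 m.
Summing the layer offsets gives 34.5596 m.

34.56 m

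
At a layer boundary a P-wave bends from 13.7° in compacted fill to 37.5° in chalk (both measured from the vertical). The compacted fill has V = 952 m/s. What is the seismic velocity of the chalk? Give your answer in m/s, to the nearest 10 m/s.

2450 m/s

sin 13.7° = 0.2368; sin 37.5° = 0.6088.
V₂ = V₁·(sin θ₂/sin θ₁) = 952·(0.6088/0.2368) = 2446.99 m/s.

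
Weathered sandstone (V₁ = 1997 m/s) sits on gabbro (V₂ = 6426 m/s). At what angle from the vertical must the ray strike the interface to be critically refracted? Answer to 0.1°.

18.1°

Critical incidence: sin θ_c = V₁/V₂ = 1997/6426 = 0.3108.
θ_c = arcsin 0.3108 = 18.11°.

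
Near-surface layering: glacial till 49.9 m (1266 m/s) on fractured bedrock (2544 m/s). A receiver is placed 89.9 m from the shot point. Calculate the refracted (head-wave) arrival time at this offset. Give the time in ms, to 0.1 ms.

103.7 ms

t = x/V₂ + 2h·√(V₂²−V₁²)/(V₁V₂).
√(V₂²−V₁²) = √(2544²−1266²) = 2206.6 m/s; delay term = 2·49.9·2206.6/(1266·2544) = 0.06838 s.
t = 89.9/2544 + 0.06838 = 0.10371 s.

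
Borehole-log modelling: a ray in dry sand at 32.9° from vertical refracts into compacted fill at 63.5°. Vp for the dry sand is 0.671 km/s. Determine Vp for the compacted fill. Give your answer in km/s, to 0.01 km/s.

Snell's law: sin 32.9°/V₁ = sin 63.5°/V₂.
V₂ = V₁·sin 63.5°/sin 32.9° = 0.671 × 1.6476 = 1.11 km/s.

1.11 km/s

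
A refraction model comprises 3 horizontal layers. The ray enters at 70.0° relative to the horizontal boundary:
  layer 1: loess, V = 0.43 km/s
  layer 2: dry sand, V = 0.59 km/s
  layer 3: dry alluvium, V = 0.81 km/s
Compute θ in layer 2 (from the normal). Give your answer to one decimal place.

From the normal: θ₁ = 90° − 70.0° = 20.0°.
Snell's law across each interface conserves sin θ / V, so sin θ_2 = V_2·sin θ₁/V₁.
sin θ_2 = 0.59 × sin 20.0° / 0.43 = 0.4693.
θ_2 = 27.99° from the vertical.

28.0°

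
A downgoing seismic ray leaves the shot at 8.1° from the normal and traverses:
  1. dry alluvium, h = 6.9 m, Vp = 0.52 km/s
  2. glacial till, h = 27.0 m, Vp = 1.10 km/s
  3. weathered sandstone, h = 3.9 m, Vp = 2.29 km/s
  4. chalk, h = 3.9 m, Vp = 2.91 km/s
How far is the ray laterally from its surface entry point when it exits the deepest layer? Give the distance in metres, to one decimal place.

17.5 m

p = sin θ₁/V₁ = sin 8.1°/0.52 = 2.7096e-01 s/km is conserved through the stack.
Layer 1: θ = 8.10°; offset = 6.9·tan 8.10° = 0.982 m.
Layer 2: sin θ = p·1.10 = 0.2981 → θ = 17.34°; offset = 27.0·tan 17.34° = 8.431 m.
Layer 3: sin θ = p·2.29 = 0.6205 → θ = 38.35°; offset = 3.9·tan 38.35° = 3.086 m.
Layer 4: sin θ = p·2.91 = 0.7885 → θ = 52.05°; offset = 3.9·tan 52.05° = 5.000 m.
Total horizontal offset = 17.499 m.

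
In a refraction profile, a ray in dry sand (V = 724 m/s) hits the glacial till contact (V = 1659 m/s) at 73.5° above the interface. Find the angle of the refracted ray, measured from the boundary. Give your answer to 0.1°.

Convert to the normal: θ₁ = 90° − 73.5° = 16.5°.
sin θ₁/V₁ = sin θ₂/V₂ ⇒ sin θ₂ = 1659·sin 16.5°/724 = 1659·0.2840/724 = 0.6508.
θ₂ = arcsin 0.6508 = 40.60° from the normal.
From the interface: 90° − 40.60° = 49.40°.

49.4°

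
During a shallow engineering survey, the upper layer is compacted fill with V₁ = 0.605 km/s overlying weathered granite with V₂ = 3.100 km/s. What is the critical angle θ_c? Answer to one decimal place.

Critical incidence: sin θ_c = V₁/V₂ = 0.605/3.100 = 0.1952.
θ_c = arcsin 0.1952 = 11.25°.

11.3°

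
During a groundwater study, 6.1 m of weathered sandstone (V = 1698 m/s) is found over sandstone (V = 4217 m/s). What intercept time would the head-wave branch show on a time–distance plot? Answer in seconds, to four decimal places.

θ_c = arcsin(V₁/V₂) = arcsin(1698/4217) = 23.74°; cos θ_c = 0.9154.
tᵢ = 2h·cos θ_c / V₁ = 2·6.1·0.9154 / 1698 = 0.00658 s.

0.0066 s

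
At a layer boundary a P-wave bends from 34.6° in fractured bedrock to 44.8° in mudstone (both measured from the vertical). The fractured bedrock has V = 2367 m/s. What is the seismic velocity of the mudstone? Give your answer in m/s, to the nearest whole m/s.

Snell's law: sin 34.6°/V₁ = sin 44.8°/V₂.
V₂ = V₁·sin 44.8°/sin 34.6° = 2367 × 1.2409 = 2937.20 m/s.

2937 m/s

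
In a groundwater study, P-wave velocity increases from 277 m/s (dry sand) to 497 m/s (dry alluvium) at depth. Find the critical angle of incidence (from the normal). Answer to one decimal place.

At critical incidence the refracted ray runs along the interface (θ₂ = 90°), so sin θ_c = V₁/V₂.
θ_c = arcsin(277/497) = arcsin 0.5573 = 33.87°.

33.9°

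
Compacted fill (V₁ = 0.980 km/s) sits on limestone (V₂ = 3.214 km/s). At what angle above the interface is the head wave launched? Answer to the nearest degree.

At critical incidence the refracted ray runs along the interface (θ₂ = 90°), so sin θ_c = V₁/V₂.
θ_c = arcsin(0.980/3.214) = arcsin 0.3049 = 17.75°.
Measured from the interface: 90° − 17.75° = 72.25°.

72°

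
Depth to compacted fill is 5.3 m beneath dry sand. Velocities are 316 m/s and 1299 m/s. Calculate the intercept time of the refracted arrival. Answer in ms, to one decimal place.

32.5 ms

θ_c = arcsin(V₁/V₂) = arcsin(316/1299) = 14.08°; cos θ_c = 0.9700.
tᵢ = 2h·cos θ_c / V₁ = 2·5.3·0.9700 / 316 = 0.03254 s.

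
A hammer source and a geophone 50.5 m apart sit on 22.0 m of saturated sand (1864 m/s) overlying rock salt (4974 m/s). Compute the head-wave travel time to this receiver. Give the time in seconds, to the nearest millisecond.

θ_c = arcsin(V₁/V₂) = arcsin(1864/4974) = 22.01°, cos θ_c = 0.9271.
Intercept time tᵢ = 2h cos θ_c / V₁ = 2·22.0·0.9271/1864 = 0.02188 s.
t = x/V₂ + tᵢ = 50.5/4974 + 0.02188 = 0.03204 s.

0.032 s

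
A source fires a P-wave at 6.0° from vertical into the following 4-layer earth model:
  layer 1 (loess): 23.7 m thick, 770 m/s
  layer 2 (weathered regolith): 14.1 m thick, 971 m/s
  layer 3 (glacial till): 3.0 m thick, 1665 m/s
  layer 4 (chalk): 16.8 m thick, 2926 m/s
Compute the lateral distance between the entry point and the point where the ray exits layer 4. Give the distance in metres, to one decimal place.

p = sin θ₁/V₁ = sin 6.0°/770 = 1.3575e-04 s/m is conserved through the stack.
Layer 1: θ = 6.00°; offset = 23.7·tan 6.00° = 2.491 m.
Layer 2: sin θ = p·971 = 0.1318 → θ = 7.57°; offset = 14.1·tan 7.57° = 1.875 m.
Layer 3: sin θ = p·1665 = 0.2260 → θ = 13.06°; offset = 3.0·tan 13.06° = 0.696 m.
Layer 4: sin θ = p·2926 = 0.3972 → θ = 23.40°; offset = 16.8·tan 23.40° = 7.271 m.
Σ offsets = 12.333 m.

12.3 m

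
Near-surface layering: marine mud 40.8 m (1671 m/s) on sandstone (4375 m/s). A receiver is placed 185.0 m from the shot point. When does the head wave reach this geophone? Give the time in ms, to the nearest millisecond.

87 ms

t = x/V₂ + 2h·√(V₂²−V₁²)/(V₁V₂).
√(V₂²−V₁²) = √(4375²−1671²) = 4043.3 m/s; delay term = 2·40.8·4043.3/(1671·4375) = 0.04513 s.
t = 185.0/4375 + 0.04513 = 0.08742 s.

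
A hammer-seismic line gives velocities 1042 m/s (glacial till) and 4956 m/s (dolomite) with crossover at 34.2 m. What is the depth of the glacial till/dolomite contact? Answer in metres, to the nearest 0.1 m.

x_cross = 2h·√((V₂+V₁)/(V₂−V₁)) → h = x_cross / (2·√((V₂+V₁)/(V₂−V₁))).
√((V₂+V₁)/(V₂−V₁)) = √((4956+1042)/(4956−1042)) = 1.2379.
h = 34.2 / (2·1.2379) = 13.81 m.

13.8 m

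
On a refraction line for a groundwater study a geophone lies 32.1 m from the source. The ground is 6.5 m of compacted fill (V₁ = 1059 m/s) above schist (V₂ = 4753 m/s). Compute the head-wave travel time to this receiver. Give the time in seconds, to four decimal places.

t = x/V₂ + 2h·√(V₂²−V₁²)/(V₁V₂).
√(V₂²−V₁²) = √(4753²−1059²) = 4633.5 m/s; delay term = 2·6.5·4633.5/(1059·4753) = 0.01197 s.
t = 32.1/4753 + 0.01197 = 0.01872 s.

0.0187 s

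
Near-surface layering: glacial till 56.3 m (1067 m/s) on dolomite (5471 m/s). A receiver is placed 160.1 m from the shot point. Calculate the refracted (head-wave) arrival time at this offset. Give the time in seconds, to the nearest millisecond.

0.133 s

θ_c = arcsin(V₁/V₂) = arcsin(1067/5471) = 11.25°, cos θ_c = 0.9808.
Intercept time tᵢ = 2h cos θ_c / V₁ = 2·56.3·0.9808/1067 = 0.10350 s.
t = x/V₂ + tᵢ = 160.1/5471 + 0.10350 = 0.13277 s.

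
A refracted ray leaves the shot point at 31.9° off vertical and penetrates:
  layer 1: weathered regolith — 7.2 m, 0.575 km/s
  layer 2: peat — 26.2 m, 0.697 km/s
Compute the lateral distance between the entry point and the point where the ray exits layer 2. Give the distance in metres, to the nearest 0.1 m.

26.3 m

Apply Snell's law at each interface; in layer i the horizontal offset is hᵢ·tan θᵢ.
Layer 1: θ = 31.90°; offset = 7.2·tan 31.90° = 4.482 m.
Layer 2: sin θ = 0.697·sin 31.9°/0.575 = 0.6406, θ = 39.83°; offset = 26.2·tan 39.83° = 21.855 m.
Summing the layer offsets gives 26.337 m.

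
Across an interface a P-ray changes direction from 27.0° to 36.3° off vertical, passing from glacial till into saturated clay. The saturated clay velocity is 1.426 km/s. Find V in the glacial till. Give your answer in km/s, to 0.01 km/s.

Snell's law: sin 27.0°/V₁ = sin 36.3°/V₂.
V₁ = V₂·sin 27.0°/sin 36.3° = 1.426 × 0.7669 = 1.09 km/s.

1.09 km/s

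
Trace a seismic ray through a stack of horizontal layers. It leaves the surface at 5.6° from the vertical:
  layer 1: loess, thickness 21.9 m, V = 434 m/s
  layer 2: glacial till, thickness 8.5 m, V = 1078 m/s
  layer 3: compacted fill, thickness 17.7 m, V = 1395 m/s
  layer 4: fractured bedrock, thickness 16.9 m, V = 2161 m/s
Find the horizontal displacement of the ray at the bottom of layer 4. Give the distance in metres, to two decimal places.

19.51 m

Apply Snell's law at each interface; in layer i the horizontal offset is hᵢ·tan θᵢ.
Layer 1: θ = 5.60°; offset = 21.9·tan 5.60° = 2.1473 m.
Layer 2: sin θ = 1078·sin 5.6°/434 = 0.2424, θ = 14.03°; offset = 8.5·tan 14.03° = 2.1236 m.
Layer 3: sin θ = 1395·sin 5.6°/434 = 0.3137, θ = 18.28°; offset = 17.7·tan 18.28° = 5.8468 m.
Layer 4: sin θ = 2161·sin 5.6°/434 = 0.4859, θ = 29.07°; offset = 16.9·tan 29.07° = 9.3952 m.
Total horizontal offset = 19.5129 m.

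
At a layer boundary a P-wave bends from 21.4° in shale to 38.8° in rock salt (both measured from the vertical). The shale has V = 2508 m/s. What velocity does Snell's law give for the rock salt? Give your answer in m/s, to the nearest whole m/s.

4307 m/s

Snell's law: sin 21.4°/V₁ = sin 38.8°/V₂.
V₂ = V₁·sin 38.8°/sin 21.4° = 2508 × 1.7173 = 4306.99 m/s.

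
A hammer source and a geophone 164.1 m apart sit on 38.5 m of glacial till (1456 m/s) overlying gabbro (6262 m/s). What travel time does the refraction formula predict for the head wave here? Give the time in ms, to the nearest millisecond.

78 ms

t = x/V₂ + 2h·√(V₂²−V₁²)/(V₁V₂).
√(V₂²−V₁²) = √(6262²−1456²) = 6090.4 m/s; delay term = 2·38.5·6090.4/(1456·6262) = 0.05144 s.
t = 164.1/6262 + 0.05144 = 0.07764 s.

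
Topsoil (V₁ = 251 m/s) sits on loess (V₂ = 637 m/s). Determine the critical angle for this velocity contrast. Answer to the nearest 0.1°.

23.2°

Critical incidence: sin θ_c = V₁/V₂ = 251/637 = 0.3940.
θ_c = arcsin 0.3940 = 23.21°.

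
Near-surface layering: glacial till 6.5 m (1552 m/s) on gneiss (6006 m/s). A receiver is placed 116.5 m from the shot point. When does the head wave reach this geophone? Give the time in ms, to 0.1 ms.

θ_c = arcsin(V₁/V₂) = arcsin(1552/6006) = 14.98°, cos θ_c = 0.9660.
Intercept time tᵢ = 2h cos θ_c / V₁ = 2·6.5·0.9660/1552 = 0.00809 s.
t = x/V₂ + tᵢ = 116.5/6006 + 0.00809 = 0.02749 s.

27.5 ms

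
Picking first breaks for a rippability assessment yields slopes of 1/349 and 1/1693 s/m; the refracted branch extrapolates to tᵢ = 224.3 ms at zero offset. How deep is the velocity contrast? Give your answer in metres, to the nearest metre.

40 m

θ_c = arcsin(349/1693) = 11.90°; cos θ_c = 0.9785.
tᵢ = 2h cos θ_c/V₁ ⇒ h = tᵢ·V₁/(2 cos θ_c) = 0.2243·349/(2·0.9785) = 40.00 m.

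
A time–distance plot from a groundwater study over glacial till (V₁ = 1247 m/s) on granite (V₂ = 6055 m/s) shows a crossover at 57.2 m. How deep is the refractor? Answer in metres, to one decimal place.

23.2 m

x_cross = 2h·√((V₂+V₁)/(V₂−V₁)) → h = x_cross / (2·√((V₂+V₁)/(V₂−V₁))).
√((V₂+V₁)/(V₂−V₁)) = √((6055+1247)/(6055−1247)) = 1.2324.
h = 57.2 / (2·1.2324) = 23.21 m.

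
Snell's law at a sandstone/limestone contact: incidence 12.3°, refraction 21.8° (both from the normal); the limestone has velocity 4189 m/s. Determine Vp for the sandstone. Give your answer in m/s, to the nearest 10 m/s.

sin 12.3° = 0.2130; sin 21.8° = 0.3714.
V₁ = V₂·(sin θ₁/sin θ₂) = 4189·(0.2130/0.3714) = 2402.97 m/s.

2400 m/s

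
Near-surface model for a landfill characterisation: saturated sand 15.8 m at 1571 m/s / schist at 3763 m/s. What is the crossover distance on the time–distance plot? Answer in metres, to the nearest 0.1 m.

x_cross = 2h·√((V₂+V₁)/(V₂−V₁)).
(V₂+V₁)/(V₂−V₁) = (3763+1571)/(3763−1571) = 2.4334; √ = 1.5599.
x_cross = 2·15.8·1.5599 = 49.29 m.

49.3 m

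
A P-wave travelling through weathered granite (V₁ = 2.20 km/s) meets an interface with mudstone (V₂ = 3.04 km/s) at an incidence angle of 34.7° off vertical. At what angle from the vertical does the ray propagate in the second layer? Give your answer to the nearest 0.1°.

Snell's law: sin θ₂ = (V₂/V₁)·sin θ₁ = (3.04/2.20)·sin 34.7° = 0.7866.
θ₂ = arcsin 0.7866 = 51.87° from the normal.

51.9°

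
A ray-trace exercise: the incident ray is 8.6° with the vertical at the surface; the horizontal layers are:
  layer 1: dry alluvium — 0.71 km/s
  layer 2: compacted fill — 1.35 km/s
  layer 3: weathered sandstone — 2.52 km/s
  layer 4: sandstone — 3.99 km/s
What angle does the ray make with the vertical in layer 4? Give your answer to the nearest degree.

57°

Snell's law across each interface conserves sin θ / V, so sin θ_4 = V_4·sin θ₁/V₁.
sin θ_4 = 3.99 × sin 8.6° / 0.71 = 0.8403.
θ_4 = 57.18° from the vertical.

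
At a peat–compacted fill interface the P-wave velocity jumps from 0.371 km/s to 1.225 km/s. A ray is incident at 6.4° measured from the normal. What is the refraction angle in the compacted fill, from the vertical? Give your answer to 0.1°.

21.6°

sin θ₁/V₁ = sin θ₂/V₂ ⇒ sin θ₂ = 1.225·sin 6.4°/0.371 = 1.225·0.1115/0.371 = 0.3681.
θ₂ = sin⁻¹(0.3681) = 21.60° (from vertical).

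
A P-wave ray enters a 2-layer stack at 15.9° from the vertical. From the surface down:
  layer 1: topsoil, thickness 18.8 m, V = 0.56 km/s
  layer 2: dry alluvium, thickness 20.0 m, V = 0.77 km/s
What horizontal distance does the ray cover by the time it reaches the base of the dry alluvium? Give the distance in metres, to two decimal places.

13.49 m

p = sin θ₁/V₁ = sin 15.9°/0.56 = 4.8921e-01 s/km is conserved through the stack.
Layer 1: θ = 15.90°; offset = 18.8·tan 15.90° = 5.3553 m.
Layer 2: sin θ = p·0.77 = 0.3767 → θ = 22.13°; offset = 20.0·tan 22.13° = 8.1330 m.
Summing the layer offsets gives 13.4883 m.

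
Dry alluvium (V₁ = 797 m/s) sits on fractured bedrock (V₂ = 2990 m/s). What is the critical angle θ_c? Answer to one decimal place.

15.5°

Critical incidence: sin θ_c = V₁/V₂ = 797/2990 = 0.2666.
θ_c = arcsin 0.2666 = 15.46°.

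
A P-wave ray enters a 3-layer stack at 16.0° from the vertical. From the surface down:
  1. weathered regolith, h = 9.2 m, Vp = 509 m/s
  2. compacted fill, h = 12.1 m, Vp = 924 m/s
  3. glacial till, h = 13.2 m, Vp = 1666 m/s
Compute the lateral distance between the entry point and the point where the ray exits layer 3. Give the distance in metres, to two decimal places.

Apply Snell's law at each interface; in layer i the horizontal offset is hᵢ·tan θᵢ.
Layer 1: θ = 16.00°; offset = 9.2·tan 16.00° = 2.6381 m.
Layer 2: sin θ = 924·sin 16.0°/509 = 0.5004, θ = 30.02°; offset = 12.1·tan 30.02° = 6.9929 m.
Layer 3: sin θ = 1666·sin 16.0°/509 = 0.9022, θ = 64.45°; offset = 13.2·tan 64.45° = 27.6082 m.
Σ offsets = 37.2392 m.

37.24 m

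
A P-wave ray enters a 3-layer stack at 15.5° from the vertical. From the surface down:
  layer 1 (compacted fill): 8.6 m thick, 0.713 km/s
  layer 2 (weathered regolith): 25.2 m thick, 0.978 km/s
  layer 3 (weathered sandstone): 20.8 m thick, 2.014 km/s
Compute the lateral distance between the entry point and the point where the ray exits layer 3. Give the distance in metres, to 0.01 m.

36.25 m

Apply Snell's law at each interface; in layer i the horizontal offset is hᵢ·tan θᵢ.
Layer 1: θ = 15.50°; offset = 8.6·tan 15.50° = 2.3850 m.
Layer 2: sin θ = 0.978·sin 15.5°/0.713 = 0.3666, θ = 21.50°; offset = 25.2·tan 21.50° = 9.9285 m.
Layer 3: sin θ = 2.014·sin 15.5°/0.713 = 0.7549, θ = 49.01°; offset = 20.8·tan 49.01° = 23.9390 m.
Σ offsets = 36.2525 m.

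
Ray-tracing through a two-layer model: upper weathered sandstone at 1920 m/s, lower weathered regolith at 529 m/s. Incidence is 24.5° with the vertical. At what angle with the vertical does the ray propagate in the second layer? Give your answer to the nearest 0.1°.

Snell's law: sin θ₂ = (V₂/V₁)·sin θ₁ = (529/1920)·sin 24.5° = 0.1143.
θ₂ = sin⁻¹(0.1143) = 6.56° (from vertical).

6.6°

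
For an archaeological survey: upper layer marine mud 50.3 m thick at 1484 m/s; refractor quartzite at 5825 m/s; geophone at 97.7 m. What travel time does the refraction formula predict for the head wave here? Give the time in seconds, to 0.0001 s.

0.0823 s

θ_c = arcsin(V₁/V₂) = arcsin(1484/5825) = 14.76°, cos θ_c = 0.9670.
Intercept time tᵢ = 2h cos θ_c / V₁ = 2·50.3·0.9670/1484 = 0.06555 s.
t = x/V₂ + tᵢ = 97.7/5825 + 0.06555 = 0.08233 s.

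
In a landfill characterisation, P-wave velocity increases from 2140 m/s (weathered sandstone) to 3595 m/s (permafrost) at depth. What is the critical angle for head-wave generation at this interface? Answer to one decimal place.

36.5°

Critical incidence: sin θ_c = V₁/V₂ = 2140/3595 = 0.5953.
θ_c = arcsin 0.5953 = 36.53°.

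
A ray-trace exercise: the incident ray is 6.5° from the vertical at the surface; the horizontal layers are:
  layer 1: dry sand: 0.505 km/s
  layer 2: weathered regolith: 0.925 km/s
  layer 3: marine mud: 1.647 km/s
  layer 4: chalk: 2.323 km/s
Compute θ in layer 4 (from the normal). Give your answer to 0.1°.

31.4°

Snell's law across each interface conserves sin θ / V, so sin θ_4 = V_4·sin θ₁/V₁.
sin θ_4 = 2.323 × sin 6.5° / 0.505 = 0.5207.
θ_4 = arcsin 0.5207 = 31.38°.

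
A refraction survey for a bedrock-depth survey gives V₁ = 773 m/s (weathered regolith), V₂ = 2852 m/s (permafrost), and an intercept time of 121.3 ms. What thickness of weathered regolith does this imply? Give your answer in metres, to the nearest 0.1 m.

h = tᵢ·V₁·V₂ / (2·√(V₂²−V₁²)).
√(V₂²−V₁²) = √(2852² − 773²) = 2745.2 m/s.
h = 0.1213 s × 773 × 2852 / (2 × 2745.2) = 48.71 m.

48.7 m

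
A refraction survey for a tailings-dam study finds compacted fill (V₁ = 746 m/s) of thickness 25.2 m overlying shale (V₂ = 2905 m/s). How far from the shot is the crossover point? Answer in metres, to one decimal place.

θ_c = arcsin(746/2905) = 14.88°, so cos θ_c = 0.9665 and tᵢ = 2h cos θ_c/V₁ = 0.0653 s.
At crossover x/V₁ = x/V₂ + tᵢ ⇒ x = tᵢ/(1/V₁ − 1/V₂) = 0.06529/(1.3405e-03 − 3.4423e-04) = 65.54 m.

65.5 m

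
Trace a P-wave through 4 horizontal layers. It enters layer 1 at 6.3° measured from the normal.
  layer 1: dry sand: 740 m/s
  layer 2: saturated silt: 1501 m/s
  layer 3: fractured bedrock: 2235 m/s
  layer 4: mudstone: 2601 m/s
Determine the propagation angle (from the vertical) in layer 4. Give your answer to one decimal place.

Snell's law across each interface conserves sin θ / V, so sin θ_4 = V_4·sin θ₁/V₁.
sin θ_4 = 2601 × sin 6.3° / 740 = 0.3857.
θ_4 = 22.69° from the vertical.

22.7°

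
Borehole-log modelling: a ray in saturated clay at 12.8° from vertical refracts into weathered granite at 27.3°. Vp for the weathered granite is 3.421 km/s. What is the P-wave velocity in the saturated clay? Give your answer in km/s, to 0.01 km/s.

Snell's law: sin 12.8°/V₁ = sin 27.3°/V₂.
V₁ = V₂·sin 12.8°/sin 27.3° = 3.421 × 0.4830 = 1.65 km/s.

1.65 km/s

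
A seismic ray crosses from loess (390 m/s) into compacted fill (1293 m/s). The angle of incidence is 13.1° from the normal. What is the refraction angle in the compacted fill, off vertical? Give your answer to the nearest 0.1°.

48.7°

sin θ₁/V₁ = sin θ₂/V₂ ⇒ sin θ₂ = 1293·sin 13.1°/390 = 1293·0.2267/390 = 0.7514.
θ₂ = sin⁻¹(0.7514) = 48.71° (from vertical).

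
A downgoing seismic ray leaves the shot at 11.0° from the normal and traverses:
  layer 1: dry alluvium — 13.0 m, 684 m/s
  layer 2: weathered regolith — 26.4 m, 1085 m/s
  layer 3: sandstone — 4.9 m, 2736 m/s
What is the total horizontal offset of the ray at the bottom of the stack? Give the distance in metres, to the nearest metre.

17 m

p = sin θ₁/V₁ = sin 11.0°/684 = 2.7896e-04 s/m is conserved through the stack.
Layer 1: θ = 11.00°; offset = 13.0·tan 11.00° = 2.527 m.
Layer 2: sin θ = p·1085 = 0.3027 → θ = 17.62°; offset = 26.4·tan 17.62° = 8.384 m.
Layer 3: sin θ = p·2736 = 0.7632 → θ = 49.75°; offset = 4.9·tan 49.75° = 5.788 m.
Summing the layer offsets gives 16.699 m.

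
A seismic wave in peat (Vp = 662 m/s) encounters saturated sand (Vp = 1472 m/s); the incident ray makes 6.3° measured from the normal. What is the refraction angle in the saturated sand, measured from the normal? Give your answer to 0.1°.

Snell's law: sin θ₂ = (V₂/V₁)·sin θ₁ = (1472/662)·sin 6.3° = 0.2440.
θ₂ = sin⁻¹(0.2440) = 14.12° (from vertical).

14.1°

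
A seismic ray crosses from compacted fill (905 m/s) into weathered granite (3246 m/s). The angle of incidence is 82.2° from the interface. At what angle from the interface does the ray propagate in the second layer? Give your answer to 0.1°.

Convert to the normal: θ₁ = 90° − 82.2° = 7.8°.
Snell's law: sin θ₂ = (V₂/V₁)·sin θ₁ = (3246/905)·sin 7.8° = 0.4868.
θ₂ = arcsin 0.4868 = 29.13° from the normal.
From the interface: 90° − 29.13° = 60.87°.

60.9°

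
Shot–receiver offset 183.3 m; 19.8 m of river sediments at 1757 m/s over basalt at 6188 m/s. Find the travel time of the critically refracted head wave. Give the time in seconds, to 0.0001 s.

θ_c = arcsin(V₁/V₂) = arcsin(1757/6188) = 16.50°, cos θ_c = 0.9588.
Intercept time tᵢ = 2h cos θ_c / V₁ = 2·19.8·0.9588/1757 = 0.02161 s.
t = x/V₂ + tᵢ = 183.3/6188 + 0.02161 = 0.05123 s.

0.0512 s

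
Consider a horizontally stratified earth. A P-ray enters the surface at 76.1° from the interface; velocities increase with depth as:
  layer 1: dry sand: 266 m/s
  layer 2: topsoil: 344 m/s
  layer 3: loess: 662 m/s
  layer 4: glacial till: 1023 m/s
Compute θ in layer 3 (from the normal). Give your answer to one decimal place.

From the normal: θ₁ = 90° − 76.1° = 13.9°.
Snell's law across each interface conserves sin θ / V, so sin θ_3 = V_3·sin θ₁/V₁.
sin θ_3 = 662 × sin 13.9° / 266 = 0.5979.
θ_3 = arcsin 0.5979 = 36.72°.

36.7°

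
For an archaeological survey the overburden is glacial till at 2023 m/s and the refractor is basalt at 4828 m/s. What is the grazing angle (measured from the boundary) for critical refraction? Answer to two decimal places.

65.23°

At critical incidence the refracted ray runs along the interface (θ₂ = 90°), so sin θ_c = V₁/V₂.
θ_c = arcsin(2023/4828) = arcsin 0.4190 = 24.77°.
Measured from the interface: 90° − 24.77° = 65.23°.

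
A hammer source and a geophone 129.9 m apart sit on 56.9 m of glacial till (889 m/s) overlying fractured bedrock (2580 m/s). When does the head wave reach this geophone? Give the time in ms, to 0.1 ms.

170.5 ms

t = x/V₂ + 2h·√(V₂²−V₁²)/(V₁V₂).
√(V₂²−V₁²) = √(2580²−889²) = 2422.0 m/s; delay term = 2·56.9·2422.0/(889·2580) = 0.12017 s.
t = 129.9/2580 + 0.12017 = 0.17052 s.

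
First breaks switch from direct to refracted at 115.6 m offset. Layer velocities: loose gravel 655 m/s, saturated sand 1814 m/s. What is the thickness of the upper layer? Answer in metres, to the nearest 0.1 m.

39.6 m

x_cross = 2h·√((V₂+V₁)/(V₂−V₁)) → h = x_cross / (2·√((V₂+V₁)/(V₂−V₁))).
√((V₂+V₁)/(V₂−V₁)) = √((1814+655)/(1814−655)) = 1.4595.
h = 115.6 / (2·1.4595) = 39.60 m.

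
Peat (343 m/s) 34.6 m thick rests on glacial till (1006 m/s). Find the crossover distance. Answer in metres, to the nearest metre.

x_cross = 2h·√((V₂+V₁)/(V₂−V₁)).
(V₂+V₁)/(V₂−V₁) = (1006+343)/(1006−343) = 2.0347; √ = 1.4264.
x_cross = 2·34.6·1.4264 = 98.71 m.

99 m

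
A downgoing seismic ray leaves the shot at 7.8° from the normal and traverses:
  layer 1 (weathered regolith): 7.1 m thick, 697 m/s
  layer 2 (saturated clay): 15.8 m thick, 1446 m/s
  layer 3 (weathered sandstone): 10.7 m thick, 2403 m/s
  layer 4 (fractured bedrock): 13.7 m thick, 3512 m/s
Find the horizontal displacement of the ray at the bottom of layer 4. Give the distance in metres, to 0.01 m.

p = sin θ₁/V₁ = sin 7.8°/697 = 1.9471e-04 s/m is conserved through the stack.
Layer 1: θ = 7.80°; offset = 7.1·tan 7.80° = 0.9726 m.
Layer 2: sin θ = p·1446 = 0.2816 → θ = 16.35°; offset = 15.8·tan 16.35° = 4.6361 m.
Layer 3: sin θ = p·2403 = 0.4679 → θ = 27.90°; offset = 10.7·tan 27.90° = 5.6649 m.
Layer 4: sin θ = p·3512 = 0.6838 → θ = 43.14°; offset = 13.7·tan 43.14° = 12.8400 m.
Summing the layer offsets gives 24.1136 m.

24.11 m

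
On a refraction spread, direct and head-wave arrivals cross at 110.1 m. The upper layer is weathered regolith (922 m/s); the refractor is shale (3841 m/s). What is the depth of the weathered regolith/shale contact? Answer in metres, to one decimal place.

h = (x_cross/2)·√((V₂−V₁)/(V₂+V₁)).
(V₂−V₁)/(V₂+V₁) = (3841−922)/(3841+922) = 0.6128; √ = 0.7828.
h = (110.1/2)·0.7828 = 43.10 m.

43.1 m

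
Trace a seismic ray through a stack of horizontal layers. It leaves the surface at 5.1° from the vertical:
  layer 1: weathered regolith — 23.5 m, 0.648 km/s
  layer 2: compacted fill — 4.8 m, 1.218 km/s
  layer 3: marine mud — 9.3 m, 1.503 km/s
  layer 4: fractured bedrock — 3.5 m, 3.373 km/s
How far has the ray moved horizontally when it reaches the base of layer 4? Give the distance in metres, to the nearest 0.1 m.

Apply Snell's law at each interface; in layer i the horizontal offset is hᵢ·tan θᵢ.
Layer 1: θ = 5.10°; offset = 23.5·tan 5.10° = 2.097 m.
Layer 2: sin θ = 1.218·sin 5.1°/0.648 = 0.1671, θ = 9.62°; offset = 4.8·tan 9.62° = 0.813 m.
Layer 3: sin θ = 1.503·sin 5.1°/0.648 = 0.2062, θ = 11.90°; offset = 9.3·tan 11.90° = 1.960 m.
Layer 4: sin θ = 3.373·sin 5.1°/0.648 = 0.4627, θ = 27.56°; offset = 3.5·tan 27.56° = 1.827 m.
Σ offsets = 6.697 m.

6.7 m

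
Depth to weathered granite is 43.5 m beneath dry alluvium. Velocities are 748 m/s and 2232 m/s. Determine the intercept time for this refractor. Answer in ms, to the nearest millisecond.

110 ms

tᵢ = 2h·√(V₂²−V₁²)/(V₁V₂).
√(V₂²−V₁²) = √(2232²−748²) = 2102.9 m/s.
tᵢ = 2·43.5·2102.9/(748·2232) = 0.10958 s.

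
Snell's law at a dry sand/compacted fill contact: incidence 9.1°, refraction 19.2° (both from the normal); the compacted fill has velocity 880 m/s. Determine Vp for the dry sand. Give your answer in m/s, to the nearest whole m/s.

423 m/s

Snell's law: sin 9.1°/V₁ = sin 19.2°/V₂.
V₁ = V₂·sin 9.1°/sin 19.2° = 880 × 0.4809 = 423.21 m/s.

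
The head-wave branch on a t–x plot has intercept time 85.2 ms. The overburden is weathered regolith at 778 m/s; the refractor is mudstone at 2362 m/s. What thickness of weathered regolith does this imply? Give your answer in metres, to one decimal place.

35.1 m

θ_c = arcsin(778/2362) = 19.23°; cos θ_c = 0.9442.
tᵢ = 2h cos θ_c/V₁ ⇒ h = tᵢ·V₁/(2 cos θ_c) = 0.0852·778/(2·0.9442) = 35.10 m.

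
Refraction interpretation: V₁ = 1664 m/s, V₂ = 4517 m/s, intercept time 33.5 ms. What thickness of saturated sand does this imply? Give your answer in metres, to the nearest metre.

30 m

h = tᵢ·V₁·V₂ / (2·√(V₂²−V₁²)).
√(V₂²−V₁²) = √(4517² − 1664²) = 4199.3 m/s.
h = 0.0335 s × 1664 × 4517 / (2 × 4199.3) = 29.98 m.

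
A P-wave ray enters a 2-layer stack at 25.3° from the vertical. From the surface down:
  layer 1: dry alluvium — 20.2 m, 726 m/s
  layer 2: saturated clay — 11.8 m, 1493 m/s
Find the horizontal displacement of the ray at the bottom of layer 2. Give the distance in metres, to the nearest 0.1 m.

31.3 m

Apply Snell's law at each interface; in layer i the horizontal offset is hᵢ·tan θᵢ.
Layer 1: θ = 25.30°; offset = 20.2·tan 25.30° = 9.548 m.
Layer 2: sin θ = 1493·sin 25.3°/726 = 0.8789, θ = 61.50°; offset = 11.8·tan 61.50° = 21.736 m.
Total horizontal offset = 31.285 m.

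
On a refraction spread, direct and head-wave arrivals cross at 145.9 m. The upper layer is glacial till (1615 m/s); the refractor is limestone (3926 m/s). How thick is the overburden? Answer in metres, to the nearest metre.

47 m

h = (x_cross/2)·√((V₂−V₁)/(V₂+V₁)).
(V₂−V₁)/(V₂+V₁) = (3926−1615)/(3926+1615) = 0.4171; √ = 0.6458.
h = (145.9/2)·0.6458 = 47.11 m.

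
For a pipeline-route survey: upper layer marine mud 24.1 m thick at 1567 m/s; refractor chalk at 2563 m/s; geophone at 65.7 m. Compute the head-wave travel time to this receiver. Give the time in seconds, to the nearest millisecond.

0.050 s

t = x/V₂ + 2h·√(V₂²−V₁²)/(V₁V₂).
√(V₂²−V₁²) = √(2563²−1567²) = 2028.2 m/s; delay term = 2·24.1·2028.2/(1567·2563) = 0.02434 s.
t = 65.7/2563 + 0.02434 = 0.04997 s.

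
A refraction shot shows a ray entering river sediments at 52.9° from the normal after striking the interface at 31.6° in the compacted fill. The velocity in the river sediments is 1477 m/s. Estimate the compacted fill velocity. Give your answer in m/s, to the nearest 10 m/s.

970 m/s

sin 31.6° = 0.5240; sin 52.9° = 0.7976.
V₁ = V₂·(sin θ₁/sin θ₂) = 1477·(0.5240/0.7976) = 970.34 m/s.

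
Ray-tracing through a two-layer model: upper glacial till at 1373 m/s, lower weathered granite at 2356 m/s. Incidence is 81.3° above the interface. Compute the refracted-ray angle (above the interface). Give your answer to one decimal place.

75.0°

Convert to the normal: θ₁ = 90° − 81.3° = 8.7°.
Snell's law: sin θ₂ = (V₂/V₁)·sin θ₁ = (2356/1373)·sin 8.7° = 0.2596.
θ₂ = sin⁻¹(0.2596) = 15.04° (from vertical).
From the interface: 90° − 15.04° = 74.96°.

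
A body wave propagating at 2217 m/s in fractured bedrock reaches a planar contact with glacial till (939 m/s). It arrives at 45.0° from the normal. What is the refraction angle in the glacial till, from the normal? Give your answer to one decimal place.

17.4°

Snell's law: sin θ₂ = (V₂/V₁)·sin θ₁ = (939/2217)·sin 45.0° = 0.2995.
θ₂ = arcsin 0.2995 = 17.43° from the normal.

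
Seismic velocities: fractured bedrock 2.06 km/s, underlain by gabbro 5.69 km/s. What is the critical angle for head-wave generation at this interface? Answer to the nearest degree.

Critical incidence: sin θ_c = V₁/V₂ = 2.06/5.69 = 0.3620.
θ_c = arcsin 0.3620 = 21.23°.

21°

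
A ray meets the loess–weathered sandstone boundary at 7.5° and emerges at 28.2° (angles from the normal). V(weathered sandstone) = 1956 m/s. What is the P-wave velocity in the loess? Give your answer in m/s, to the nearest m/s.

sin 7.5° = 0.1305; sin 28.2° = 0.4726.
V₁ = V₂·(sin θ₁/sin θ₂) = 1956·(0.1305/0.4726) = 540.28 m/s.

540 m/s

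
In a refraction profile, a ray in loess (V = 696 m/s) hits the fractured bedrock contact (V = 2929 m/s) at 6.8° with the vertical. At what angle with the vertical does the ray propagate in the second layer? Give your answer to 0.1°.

29.9°

sin θ₁/V₁ = sin θ₂/V₂ ⇒ sin θ₂ = 2929·sin 6.8°/696 = 2929·0.1184/696 = 0.4983.
θ₂ = sin⁻¹(0.4983) = 29.89° (from vertical).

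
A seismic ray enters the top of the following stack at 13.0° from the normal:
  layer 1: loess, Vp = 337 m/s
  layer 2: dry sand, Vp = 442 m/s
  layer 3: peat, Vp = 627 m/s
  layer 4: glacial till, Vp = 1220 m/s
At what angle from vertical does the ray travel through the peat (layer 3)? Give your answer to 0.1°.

24.7°

Snell's law across each interface conserves sin θ / V, so sin θ_3 = V_3·sin θ₁/V₁.
sin θ_3 = 627 × sin 13.0° / 337 = 0.4185.
θ_3 = arcsin 0.4185 = 24.74°.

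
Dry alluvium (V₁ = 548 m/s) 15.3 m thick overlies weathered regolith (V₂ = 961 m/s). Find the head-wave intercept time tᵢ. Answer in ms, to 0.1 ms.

θ_c = arcsin(V₁/V₂) = arcsin(548/961) = 34.77°; cos θ_c = 0.8215.
tᵢ = 2h·cos θ_c / V₁ = 2·15.3·0.8215 / 548 = 0.04587 s.

45.9 ms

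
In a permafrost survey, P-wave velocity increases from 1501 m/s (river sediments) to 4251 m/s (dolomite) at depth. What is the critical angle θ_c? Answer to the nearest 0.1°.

At critical incidence the refracted ray runs along the interface (θ₂ = 90°), so sin θ_c = V₁/V₂.
θ_c = arcsin(1501/4251) = arcsin 0.3531 = 20.68°.

20.7°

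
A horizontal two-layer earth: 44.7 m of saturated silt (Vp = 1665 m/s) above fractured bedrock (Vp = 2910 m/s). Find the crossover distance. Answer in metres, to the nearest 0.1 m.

171.4 m

x_cross = 2h·√((V₂+V₁)/(V₂−V₁)).
(V₂+V₁)/(V₂−V₁) = (2910+1665)/(2910−1665) = 3.6747; √ = 1.9170.
x_cross = 2·44.7·1.9170 = 171.38 m.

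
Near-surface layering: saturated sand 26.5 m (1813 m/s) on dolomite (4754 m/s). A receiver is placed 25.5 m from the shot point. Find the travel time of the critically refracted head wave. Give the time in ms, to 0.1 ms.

32.4 ms

t = x/V₂ + 2h·√(V₂²−V₁²)/(V₁V₂).
√(V₂²−V₁²) = √(4754²−1813²) = 4394.7 m/s; delay term = 2·26.5·4394.7/(1813·4754) = 0.02702 s.
t = 25.5/4754 + 0.02702 = 0.03239 s.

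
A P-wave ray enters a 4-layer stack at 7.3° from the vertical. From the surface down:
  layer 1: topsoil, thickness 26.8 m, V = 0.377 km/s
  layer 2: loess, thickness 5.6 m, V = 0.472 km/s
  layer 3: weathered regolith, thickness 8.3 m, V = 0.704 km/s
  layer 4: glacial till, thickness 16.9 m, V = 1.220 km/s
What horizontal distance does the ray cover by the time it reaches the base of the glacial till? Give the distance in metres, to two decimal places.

Apply Snell's law at each interface; in layer i the horizontal offset is hᵢ·tan θᵢ.
Layer 1: θ = 7.30°; offset = 26.8·tan 7.30° = 3.4332 m.
Layer 2: sin θ = 0.472·sin 7.3°/0.377 = 0.1591, θ = 9.15°; offset = 5.6·tan 9.15° = 0.9024 m.
Layer 3: sin θ = 0.704·sin 7.3°/0.377 = 0.2373, θ = 13.73°; offset = 8.3·tan 13.73° = 2.0273 m.
Layer 4: sin θ = 1.220·sin 7.3°/0.377 = 0.4112, θ = 24.28°; offset = 16.9·tan 24.28° = 7.6234 m.
Σ offsets = 13.9862 m.

13.99 m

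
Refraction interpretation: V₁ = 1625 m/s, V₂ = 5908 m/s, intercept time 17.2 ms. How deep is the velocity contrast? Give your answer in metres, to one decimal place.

14.5 m

θ_c = arcsin(1625/5908) = 15.97°; cos θ_c = 0.9614.
tᵢ = 2h cos θ_c/V₁ ⇒ h = tᵢ·V₁/(2 cos θ_c) = 0.0172·1625/(2·0.9614) = 14.54 m.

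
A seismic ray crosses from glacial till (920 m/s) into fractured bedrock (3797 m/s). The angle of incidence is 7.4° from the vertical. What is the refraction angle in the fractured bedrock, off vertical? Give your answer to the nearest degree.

Snell's law: sin θ₂ = (V₂/V₁)·sin θ₁ = (3797/920)·sin 7.4° = 0.5316.
θ₂ = sin⁻¹(0.5316) = 32.11° (from vertical).

32°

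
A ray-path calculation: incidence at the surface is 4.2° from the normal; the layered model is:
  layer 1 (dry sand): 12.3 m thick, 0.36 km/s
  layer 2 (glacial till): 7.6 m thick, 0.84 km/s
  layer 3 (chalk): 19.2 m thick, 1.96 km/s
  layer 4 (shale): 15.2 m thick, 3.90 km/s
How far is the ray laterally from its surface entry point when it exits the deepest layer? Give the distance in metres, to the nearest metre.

Apply Snell's law at each interface; in layer i the horizontal offset is hᵢ·tan θᵢ.
Layer 1: θ = 4.20°; offset = 12.3·tan 4.20° = 0.903 m.
Layer 2: sin θ = 0.84·sin 4.2°/0.36 = 0.1709, θ = 9.84°; offset = 7.6·tan 9.84° = 1.318 m.
Layer 3: sin θ = 1.96·sin 4.2°/0.36 = 0.3987, θ = 23.50°; offset = 19.2·tan 23.50° = 8.348 m.
Layer 4: sin θ = 3.90·sin 4.2°/0.36 = 0.7934, θ = 52.51°; offset = 15.2·tan 52.51° = 19.813 m.
Σ offsets = 30.383 m.

30 m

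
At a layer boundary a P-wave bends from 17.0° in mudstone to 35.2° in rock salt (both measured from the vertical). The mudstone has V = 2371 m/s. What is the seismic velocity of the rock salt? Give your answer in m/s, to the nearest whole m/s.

sin 17.0° = 0.2924; sin 35.2° = 0.5764.
V₂ = V₁·(sin θ₂/sin θ₁) = 2371·(0.5764/0.2924) = 4674.60 m/s.

4675 m/s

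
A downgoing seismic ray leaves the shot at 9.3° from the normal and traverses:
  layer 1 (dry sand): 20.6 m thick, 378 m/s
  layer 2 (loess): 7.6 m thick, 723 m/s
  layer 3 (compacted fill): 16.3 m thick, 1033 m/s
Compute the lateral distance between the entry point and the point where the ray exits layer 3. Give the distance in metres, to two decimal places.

13.87 m

p = sin θ₁/V₁ = sin 9.3°/378 = 4.2752e-04 s/m is conserved through the stack.
Layer 1: θ = 9.30°; offset = 20.6·tan 9.30° = 3.3734 m.
Layer 2: sin θ = p·723 = 0.3091 → θ = 18.00°; offset = 7.6·tan 18.00° = 2.4701 m.
Layer 3: sin θ = p·1033 = 0.4416 → θ = 26.21°; offset = 16.3·tan 26.21° = 8.0234 m.
Total horizontal offset = 13.8669 m.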